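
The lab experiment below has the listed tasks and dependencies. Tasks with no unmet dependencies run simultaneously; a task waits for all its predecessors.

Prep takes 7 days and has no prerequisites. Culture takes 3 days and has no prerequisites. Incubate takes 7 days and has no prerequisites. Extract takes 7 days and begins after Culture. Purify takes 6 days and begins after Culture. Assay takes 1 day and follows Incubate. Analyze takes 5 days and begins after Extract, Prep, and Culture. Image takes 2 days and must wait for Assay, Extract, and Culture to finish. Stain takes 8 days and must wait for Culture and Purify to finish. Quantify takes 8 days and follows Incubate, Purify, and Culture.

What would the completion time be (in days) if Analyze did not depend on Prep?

With the dependency in place, Culture→Purify→Stain = 3+6+8 = 17 sets the finish at 17 days.
Dropping Prep→Analyze doesn't change Analyze's earliest start (10); another predecessor still binds.
The longest chain is now Culture→Purify→Stain = 3+6+8 = 17, so the job takes 17 days.

17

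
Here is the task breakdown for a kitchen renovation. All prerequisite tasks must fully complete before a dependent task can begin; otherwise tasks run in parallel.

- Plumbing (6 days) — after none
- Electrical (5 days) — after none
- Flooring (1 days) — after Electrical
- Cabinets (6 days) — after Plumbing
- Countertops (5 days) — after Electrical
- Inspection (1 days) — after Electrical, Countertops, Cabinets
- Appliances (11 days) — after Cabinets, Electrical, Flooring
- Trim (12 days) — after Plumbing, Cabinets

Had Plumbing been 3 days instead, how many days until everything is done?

Critical path before the change: Plumbing→Cabinets→Trim = 6+6+12 = 24 giving 24 days.
Since Plumbing is critical, the -3 change carries straight to that chain (now 21 days).
That remains the longest chain; total 21 days.

21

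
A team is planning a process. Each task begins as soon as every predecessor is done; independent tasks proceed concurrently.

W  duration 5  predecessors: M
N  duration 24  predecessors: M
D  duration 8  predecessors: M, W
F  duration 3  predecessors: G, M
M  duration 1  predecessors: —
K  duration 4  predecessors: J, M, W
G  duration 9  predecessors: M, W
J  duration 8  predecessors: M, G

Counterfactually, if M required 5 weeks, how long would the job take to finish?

31

As given, the longest chain is M→W→G→J→K = 1+5+9+8+4 = 27, so the finish is 27 weeks.
M lies on that path, so at 5 weeks the path becomes 31 weeks.
The critical path is still M→W→G→J→K; finish is now 31 weeks.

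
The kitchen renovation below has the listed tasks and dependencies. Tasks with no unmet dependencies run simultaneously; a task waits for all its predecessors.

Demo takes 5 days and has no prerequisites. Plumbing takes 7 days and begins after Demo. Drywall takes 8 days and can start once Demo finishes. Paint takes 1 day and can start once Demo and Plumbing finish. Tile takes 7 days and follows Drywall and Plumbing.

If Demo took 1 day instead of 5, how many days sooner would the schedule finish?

Actual critical path: Demo→Drywall→Tile = 5+8+7 = 20 ⇒ 20 days.
Demo lies on that path, so at 1 day the path becomes 16 days.
No other chain overtakes it, so the finish is 16 days.
Change in finish: 16 − 20 = -4 days.

4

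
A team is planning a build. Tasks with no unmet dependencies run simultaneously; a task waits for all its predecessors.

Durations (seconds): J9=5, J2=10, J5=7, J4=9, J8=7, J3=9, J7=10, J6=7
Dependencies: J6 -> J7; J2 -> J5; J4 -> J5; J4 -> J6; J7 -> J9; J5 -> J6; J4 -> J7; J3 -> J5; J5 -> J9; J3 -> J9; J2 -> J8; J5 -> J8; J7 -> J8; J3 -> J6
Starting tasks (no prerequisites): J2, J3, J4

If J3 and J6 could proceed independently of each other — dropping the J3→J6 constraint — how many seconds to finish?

41

With the dependency in place, J2→J5→J6→J7→J8 = 10+7+7+10+7 = 41 sets the finish at 41 seconds.
Dropping J3→J6 doesn't change J6's earliest start (17); another predecessor still binds.
New critical path: J2→J5→J6→J7→J8 = 10+7+7+10+7 = 41 ⇒ 41 seconds.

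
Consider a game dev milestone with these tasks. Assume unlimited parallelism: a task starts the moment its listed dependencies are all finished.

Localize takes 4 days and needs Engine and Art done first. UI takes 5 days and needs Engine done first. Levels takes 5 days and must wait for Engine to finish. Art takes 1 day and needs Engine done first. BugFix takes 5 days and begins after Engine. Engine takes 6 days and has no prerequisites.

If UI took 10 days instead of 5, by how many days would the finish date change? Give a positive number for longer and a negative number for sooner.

As given, the longest chain is Engine→UI = 6+5 = 11, so the finish is 11 days.
Since UI is critical, the +5 change carries straight to that chain (now 16 days).
The critical path is still Engine→UI; finish is now 16 days.
Change in finish: 16 − 11 = +5 days.

5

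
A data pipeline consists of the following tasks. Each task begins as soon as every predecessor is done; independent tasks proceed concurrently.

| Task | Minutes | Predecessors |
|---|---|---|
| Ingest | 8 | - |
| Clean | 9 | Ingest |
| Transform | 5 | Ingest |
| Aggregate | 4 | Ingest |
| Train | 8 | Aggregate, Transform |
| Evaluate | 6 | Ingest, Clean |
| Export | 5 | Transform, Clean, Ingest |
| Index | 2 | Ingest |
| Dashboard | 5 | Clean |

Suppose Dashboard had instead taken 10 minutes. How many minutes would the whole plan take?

As given, the longest chain is Ingest→Clean→Evaluate = 8+9+6 = 23, so the finish is 23 minutes.
Dashboard has 1 minute of float (longest path through it is 22).
Now Ingest→Clean→Dashboard = 8+9+10 = 27 is longest, so the finish becomes 27 minutes.

27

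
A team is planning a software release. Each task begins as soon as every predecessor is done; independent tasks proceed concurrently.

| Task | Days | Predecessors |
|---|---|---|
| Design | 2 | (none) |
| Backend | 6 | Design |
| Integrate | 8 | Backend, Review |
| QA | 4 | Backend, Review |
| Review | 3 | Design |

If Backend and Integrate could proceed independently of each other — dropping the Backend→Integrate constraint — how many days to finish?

Original critical path: Design→Backend→Integrate = 2+6+8 = 16 ⇒ 16 days.
Without Backend→Integrate, Integrate's earliest start moves from 8 to 5.
After: Design→Review→Integrate = 2+3+8 = 13 → 13 days.

13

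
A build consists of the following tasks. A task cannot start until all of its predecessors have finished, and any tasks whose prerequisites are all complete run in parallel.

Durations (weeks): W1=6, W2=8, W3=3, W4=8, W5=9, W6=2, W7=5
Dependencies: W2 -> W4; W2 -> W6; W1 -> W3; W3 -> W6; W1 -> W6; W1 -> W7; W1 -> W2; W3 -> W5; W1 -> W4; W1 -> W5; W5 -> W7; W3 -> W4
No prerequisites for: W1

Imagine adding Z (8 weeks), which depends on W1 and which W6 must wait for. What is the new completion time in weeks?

Originally the schedule takes 23 weeks.
With Z inserted, W6 now waits for max(W2, W1, W3, Z).
New critical path: W1→W3→W5→W7 = 6+3+9+5 = 23 ⇒ 23 weeks.

23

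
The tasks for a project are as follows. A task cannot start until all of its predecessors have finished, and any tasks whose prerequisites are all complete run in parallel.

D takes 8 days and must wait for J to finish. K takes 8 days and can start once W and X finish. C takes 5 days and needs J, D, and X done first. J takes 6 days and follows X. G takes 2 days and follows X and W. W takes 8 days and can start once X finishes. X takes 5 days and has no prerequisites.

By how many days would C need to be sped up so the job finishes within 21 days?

Current finish: 24 days; target: 21.
C is on every critical path, so each day cut from C cuts the finish by one (this holds down to a finish of 21).
Need 24 − 21 = 3 days off C → C becomes 2 days, finish becomes 21.

3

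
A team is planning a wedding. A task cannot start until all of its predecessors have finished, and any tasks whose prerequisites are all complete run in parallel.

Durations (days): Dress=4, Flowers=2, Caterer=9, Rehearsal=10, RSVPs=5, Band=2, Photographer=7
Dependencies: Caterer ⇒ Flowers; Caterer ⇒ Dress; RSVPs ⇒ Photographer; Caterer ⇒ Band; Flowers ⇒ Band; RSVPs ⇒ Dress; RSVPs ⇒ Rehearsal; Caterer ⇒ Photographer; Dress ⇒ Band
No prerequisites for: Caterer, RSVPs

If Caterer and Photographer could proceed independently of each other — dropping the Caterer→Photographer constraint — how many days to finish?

Before: longest chain Caterer→Photographer = 9+7 = 16, finish 16.
Without Caterer→Photographer, Photographer's earliest start moves from 9 to 5.
After: Caterer→Dress→Band = 9+4+2 = 15 → 15 days.

15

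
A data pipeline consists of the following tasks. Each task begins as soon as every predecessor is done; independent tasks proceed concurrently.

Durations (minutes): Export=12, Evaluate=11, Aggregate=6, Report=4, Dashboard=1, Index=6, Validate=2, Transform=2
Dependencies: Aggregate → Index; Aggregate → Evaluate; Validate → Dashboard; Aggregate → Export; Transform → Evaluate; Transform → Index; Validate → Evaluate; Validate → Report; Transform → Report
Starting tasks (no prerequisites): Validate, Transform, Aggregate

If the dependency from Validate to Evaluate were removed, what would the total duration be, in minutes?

Before: longest chain Aggregate→Export = 6+12 = 18, finish 18.
Dropping Validate→Evaluate doesn't change Evaluate's earliest start (6); another predecessor still binds.
New critical path: Aggregate→Export = 6+12 = 18 ⇒ 18 minutes.

18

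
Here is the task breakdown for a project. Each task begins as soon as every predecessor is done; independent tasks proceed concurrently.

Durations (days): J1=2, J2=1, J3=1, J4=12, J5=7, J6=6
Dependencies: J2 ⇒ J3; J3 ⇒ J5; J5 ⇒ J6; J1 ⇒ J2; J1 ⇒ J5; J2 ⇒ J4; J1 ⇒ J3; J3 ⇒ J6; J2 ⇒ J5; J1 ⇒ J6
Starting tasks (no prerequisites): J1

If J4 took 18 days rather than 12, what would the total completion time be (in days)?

21

As given, the longest chain is J1→J2→J3→J5→J6 = 2+1+1+7+6 = 17, so the finish is 17 days.
J4 is off the critical path — its longest chain is 15 days, giving 2 of slack.
Now J1→J2→J4 = 2+1+18 = 21 is longest, so the finish becomes 21 days.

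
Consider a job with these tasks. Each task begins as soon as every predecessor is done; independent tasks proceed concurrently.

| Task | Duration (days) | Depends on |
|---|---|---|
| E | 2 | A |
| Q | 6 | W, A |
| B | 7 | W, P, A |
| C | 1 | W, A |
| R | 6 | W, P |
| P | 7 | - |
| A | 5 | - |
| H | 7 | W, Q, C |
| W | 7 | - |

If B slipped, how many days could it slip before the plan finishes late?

W→Q→H = 7+6+7 = 20 sets the makespan at 20 days.
The longest chain containing B totals 14 days.
So B can slip 20 − 14 = 6 days.

6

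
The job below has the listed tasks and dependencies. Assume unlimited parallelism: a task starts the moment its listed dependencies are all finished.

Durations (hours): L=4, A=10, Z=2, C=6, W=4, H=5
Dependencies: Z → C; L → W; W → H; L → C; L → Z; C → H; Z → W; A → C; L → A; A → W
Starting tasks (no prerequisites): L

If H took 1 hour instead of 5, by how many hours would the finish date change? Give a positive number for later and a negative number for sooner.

-4

The binding path is L→A→C→H = 4+10+6+5 = 25; finish at 25 hours.
H is on the critical path; changing it to 1 makes that path 21 hours.
That remains the longest chain; total 21 hours.
Change in finish: 21 − 25 = -4 hours.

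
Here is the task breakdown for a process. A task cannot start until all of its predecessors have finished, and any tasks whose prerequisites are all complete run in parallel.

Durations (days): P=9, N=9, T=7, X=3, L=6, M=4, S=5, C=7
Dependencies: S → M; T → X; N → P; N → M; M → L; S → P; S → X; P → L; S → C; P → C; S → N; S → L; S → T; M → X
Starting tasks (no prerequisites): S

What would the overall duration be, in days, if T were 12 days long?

The binding path is S→N→P→C = 5+9+9+7 = 30; finish at 30 days.
The longest path through T is only 15 days, so T has float 15.
No other chain overtakes it, so the finish is 30 days.

30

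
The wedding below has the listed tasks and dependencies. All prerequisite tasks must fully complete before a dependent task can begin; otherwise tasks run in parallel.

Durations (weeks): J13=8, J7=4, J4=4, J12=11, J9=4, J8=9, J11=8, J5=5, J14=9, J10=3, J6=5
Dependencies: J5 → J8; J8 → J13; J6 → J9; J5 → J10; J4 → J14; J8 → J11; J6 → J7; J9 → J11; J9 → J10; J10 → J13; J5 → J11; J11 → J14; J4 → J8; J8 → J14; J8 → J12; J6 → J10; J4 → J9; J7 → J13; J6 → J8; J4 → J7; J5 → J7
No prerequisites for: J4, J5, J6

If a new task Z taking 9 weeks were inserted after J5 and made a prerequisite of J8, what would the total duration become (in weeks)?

40

Originally the wedding takes 31 weeks.
With Z inserted, J8 now waits for max(J4, J5, J6, Z).
New critical path: J5→Z→J8→J11→J14 = 5+9+9+8+9 = 40 ⇒ 40 weeks.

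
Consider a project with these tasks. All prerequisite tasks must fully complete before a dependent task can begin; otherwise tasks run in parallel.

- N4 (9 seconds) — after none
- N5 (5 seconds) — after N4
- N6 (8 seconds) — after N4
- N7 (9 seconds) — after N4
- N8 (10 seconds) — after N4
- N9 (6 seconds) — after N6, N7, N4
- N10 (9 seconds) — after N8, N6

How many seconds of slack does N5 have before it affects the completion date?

The longest chain is N4→N8→N10 = 9+10+9 = 28; overall finish 28 seconds.
Longest path through N5: 14 seconds (earliest finish 14, latest finish 28).
Float = 28 − 14 = 14.

14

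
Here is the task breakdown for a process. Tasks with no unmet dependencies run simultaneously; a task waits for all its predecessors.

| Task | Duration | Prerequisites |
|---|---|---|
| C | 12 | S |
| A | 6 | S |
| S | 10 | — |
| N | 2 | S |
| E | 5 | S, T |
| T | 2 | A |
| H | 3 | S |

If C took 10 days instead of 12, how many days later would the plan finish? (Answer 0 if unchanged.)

As given, the longest chain is S→A→T→E = 10+6+2+5 = 23, so the finish is 23 days.
The longest path through C is only 22 days, so C has float 1.
No other chain overtakes it, so the finish is 23 days.
Change in finish: 23 − 23 = +0 days.

0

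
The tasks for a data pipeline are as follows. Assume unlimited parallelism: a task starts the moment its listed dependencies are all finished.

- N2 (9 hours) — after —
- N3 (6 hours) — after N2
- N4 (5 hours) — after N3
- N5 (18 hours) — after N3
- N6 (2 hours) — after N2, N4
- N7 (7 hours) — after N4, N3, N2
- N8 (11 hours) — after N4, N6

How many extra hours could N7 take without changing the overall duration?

The longest chain is N2→N3→N4→N6→N8 = 9+6+5+2+11 = 33; overall finish 33 hours.
N7 finishes as early as 27 and must finish by 33.
So N7 can slip 33 − 27 = 6 hours.

6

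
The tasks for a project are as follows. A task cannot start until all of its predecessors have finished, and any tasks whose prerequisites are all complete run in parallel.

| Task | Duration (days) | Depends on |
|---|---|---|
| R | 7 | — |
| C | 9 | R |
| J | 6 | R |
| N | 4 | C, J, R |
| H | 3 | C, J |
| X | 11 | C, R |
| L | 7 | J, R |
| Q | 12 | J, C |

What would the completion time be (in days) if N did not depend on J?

28

Before: longest chain R→C→Q = 7+9+12 = 28, finish 28.
Dropping J→N doesn't change N's earliest start (16); another predecessor still binds.
New critical path: R→C→Q = 7+9+12 = 28 ⇒ 28 days.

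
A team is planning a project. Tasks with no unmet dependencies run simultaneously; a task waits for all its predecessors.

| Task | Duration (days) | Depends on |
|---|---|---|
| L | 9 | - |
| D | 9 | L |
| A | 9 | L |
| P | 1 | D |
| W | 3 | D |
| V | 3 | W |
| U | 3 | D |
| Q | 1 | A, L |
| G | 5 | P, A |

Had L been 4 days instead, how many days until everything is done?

The binding path is L→D→P→G = 9+9+1+5 = 24; finish at 24 days.
Since L is critical, the -5 change carries straight to that chain (now 19 days).
No other chain overtakes it, so the finish is 19 days.

19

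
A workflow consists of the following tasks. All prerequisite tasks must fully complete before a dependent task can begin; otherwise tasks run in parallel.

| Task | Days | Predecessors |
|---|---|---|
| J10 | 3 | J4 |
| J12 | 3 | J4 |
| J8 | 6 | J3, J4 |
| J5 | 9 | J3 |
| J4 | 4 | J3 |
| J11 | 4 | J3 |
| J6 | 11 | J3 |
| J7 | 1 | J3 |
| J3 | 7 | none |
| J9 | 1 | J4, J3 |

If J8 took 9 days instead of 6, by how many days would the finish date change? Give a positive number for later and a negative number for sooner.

Critical path before the change: J3→J6 = 7+11 = 18 giving 18 days.
J8 has 1 day of float (longest path through it is 17).
Now J3→J4→J8 = 7+4+9 = 20 is longest, so the finish becomes 20 days.
Change in finish: 20 − 18 = +2 days.

2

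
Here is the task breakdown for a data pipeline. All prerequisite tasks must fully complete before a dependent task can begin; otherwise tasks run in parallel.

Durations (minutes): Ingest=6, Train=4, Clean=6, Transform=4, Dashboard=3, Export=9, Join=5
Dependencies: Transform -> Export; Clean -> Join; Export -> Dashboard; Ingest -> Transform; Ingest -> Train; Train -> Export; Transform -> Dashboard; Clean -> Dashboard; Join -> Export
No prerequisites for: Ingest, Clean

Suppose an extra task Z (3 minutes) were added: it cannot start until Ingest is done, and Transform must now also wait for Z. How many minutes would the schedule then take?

25

Originally the schedule takes 23 minutes.
With Z inserted, Transform now waits for max(Ingest, Z).
New critical path: Ingest→Z→Transform→Export→Dashboard = 6+3+4+9+3 = 25 ⇒ 25 minutes.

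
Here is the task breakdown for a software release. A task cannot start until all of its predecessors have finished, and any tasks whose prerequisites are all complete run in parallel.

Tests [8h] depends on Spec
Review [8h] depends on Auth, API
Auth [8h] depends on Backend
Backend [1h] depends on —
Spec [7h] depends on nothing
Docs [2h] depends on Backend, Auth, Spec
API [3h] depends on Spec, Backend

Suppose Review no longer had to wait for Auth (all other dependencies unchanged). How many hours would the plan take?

With the dependency in place, Spec→API→Review = 7+3+8 = 18 sets the finish at 18 hours.
Dropping Auth→Review doesn't change Review's earliest start (10); another predecessor still binds.
After: Spec→API→Review = 7+3+8 = 18 → 18 hours.

18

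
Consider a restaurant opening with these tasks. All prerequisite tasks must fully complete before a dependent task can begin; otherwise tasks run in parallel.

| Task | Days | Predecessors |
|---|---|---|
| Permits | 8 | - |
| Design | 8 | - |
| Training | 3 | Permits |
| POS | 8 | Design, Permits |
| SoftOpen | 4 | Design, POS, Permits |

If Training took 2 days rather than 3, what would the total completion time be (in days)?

20

The binding path is Permits→POS→SoftOpen = 8+8+4 = 20; finish at 20 days.
Training has 9 days of float (longest path through it is 11).
That remains the longest chain; total 20 days.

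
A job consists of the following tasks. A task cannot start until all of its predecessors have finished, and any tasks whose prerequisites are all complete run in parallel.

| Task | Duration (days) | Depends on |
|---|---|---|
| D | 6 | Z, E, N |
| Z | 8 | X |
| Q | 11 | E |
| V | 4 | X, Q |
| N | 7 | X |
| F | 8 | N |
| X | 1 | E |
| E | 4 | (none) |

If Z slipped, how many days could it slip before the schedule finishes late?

1

E→X→N→F = 4+1+7+8 = 20 sets the makespan at 20 days.
Z finishes as early as 13 and must finish by 14.
Float = 20 − 19 = 1.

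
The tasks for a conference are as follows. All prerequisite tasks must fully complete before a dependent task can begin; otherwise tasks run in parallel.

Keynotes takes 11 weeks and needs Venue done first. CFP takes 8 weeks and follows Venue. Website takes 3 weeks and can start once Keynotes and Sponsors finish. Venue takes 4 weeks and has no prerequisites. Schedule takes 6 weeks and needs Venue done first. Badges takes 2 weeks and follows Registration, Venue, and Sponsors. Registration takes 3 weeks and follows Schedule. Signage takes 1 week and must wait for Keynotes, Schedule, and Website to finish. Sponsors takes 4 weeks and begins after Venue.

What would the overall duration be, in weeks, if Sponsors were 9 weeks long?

Actual critical path: Venue→Keynotes→Website→Signage = 4+11+3+1 = 19 ⇒ 19 weeks.
Sponsors is off the critical path — its longest chain is 12 weeks, giving 7 of slack.
No other chain overtakes it, so the finish is 19 weeks.

19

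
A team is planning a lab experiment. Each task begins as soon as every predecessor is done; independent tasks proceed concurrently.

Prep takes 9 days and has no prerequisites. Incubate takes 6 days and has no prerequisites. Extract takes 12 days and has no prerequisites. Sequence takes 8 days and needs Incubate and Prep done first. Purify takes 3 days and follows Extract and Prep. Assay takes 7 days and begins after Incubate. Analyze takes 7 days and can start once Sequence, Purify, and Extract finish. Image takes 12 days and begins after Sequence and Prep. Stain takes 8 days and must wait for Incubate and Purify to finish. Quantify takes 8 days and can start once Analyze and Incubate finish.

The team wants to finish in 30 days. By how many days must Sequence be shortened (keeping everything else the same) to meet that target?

2

Current finish: 32 days; target: 30.
Sequence is on every critical path, so each day cut from Sequence cuts the finish by one (this holds down to a finish of 30).
Need 32 − 30 = 2 days off Sequence → Sequence becomes 6 days, finish becomes 30.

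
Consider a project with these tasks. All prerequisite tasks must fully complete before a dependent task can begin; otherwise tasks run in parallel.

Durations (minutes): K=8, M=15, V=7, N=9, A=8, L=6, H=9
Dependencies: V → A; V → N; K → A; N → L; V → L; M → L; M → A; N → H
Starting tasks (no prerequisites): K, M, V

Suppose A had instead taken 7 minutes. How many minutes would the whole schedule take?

Baseline: V→N→H = 7+9+9 = 25 → 25 minutes.
A has 2 minutes of float (longest path through it is 23).
That remains the longest chain; total 25 minutes.

25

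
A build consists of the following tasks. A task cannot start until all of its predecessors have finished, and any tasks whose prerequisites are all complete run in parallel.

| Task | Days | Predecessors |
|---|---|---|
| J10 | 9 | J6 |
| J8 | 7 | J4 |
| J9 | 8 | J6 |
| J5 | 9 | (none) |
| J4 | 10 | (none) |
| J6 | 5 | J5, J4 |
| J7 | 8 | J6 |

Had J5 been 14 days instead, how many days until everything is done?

28

Critical path before the change: J4→J6→J10 = 10+5+9 = 24 giving 24 days.
J5 is off the critical path — its longest chain is 23 days, giving 1 of slack.
New critical path: J5→J6→J10 = 14+5+9 = 28 ⇒ 28 days.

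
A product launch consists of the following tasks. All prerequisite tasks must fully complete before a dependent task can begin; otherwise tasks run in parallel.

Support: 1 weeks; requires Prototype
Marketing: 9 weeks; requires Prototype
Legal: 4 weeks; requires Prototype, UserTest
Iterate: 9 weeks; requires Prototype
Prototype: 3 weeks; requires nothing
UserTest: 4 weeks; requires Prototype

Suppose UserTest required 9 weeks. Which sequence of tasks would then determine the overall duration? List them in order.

Baseline: Prototype→Iterate = 3+9 = 12 → 12 weeks.
UserTest is off the critical path — its longest chain is 11 weeks, giving 1 of slack.
New critical path: Prototype→UserTest→Legal = 3+9+4 = 16 ⇒ 16 weeks.

Prototype, UserTest, Legal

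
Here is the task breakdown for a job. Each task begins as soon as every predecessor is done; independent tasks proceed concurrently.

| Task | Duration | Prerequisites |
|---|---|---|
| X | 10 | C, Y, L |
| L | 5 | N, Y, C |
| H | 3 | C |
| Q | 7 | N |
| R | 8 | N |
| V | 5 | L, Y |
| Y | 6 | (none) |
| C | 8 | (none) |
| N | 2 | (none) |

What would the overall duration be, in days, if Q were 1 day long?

As given, the longest chain is C→L→X = 8+5+10 = 23, so the finish is 23 days.
Q has 14 days of float (longest path through it is 9).
The critical path is still C→L→X; finish is now 23 days.

23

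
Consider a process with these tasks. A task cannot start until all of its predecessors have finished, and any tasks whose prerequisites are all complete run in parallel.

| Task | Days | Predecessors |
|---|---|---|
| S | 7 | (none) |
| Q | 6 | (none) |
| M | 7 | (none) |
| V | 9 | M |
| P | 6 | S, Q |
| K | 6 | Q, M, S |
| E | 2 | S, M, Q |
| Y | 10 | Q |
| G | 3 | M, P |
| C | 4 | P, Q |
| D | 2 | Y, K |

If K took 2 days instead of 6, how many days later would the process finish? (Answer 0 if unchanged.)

0

As given, the longest chain is Q→Y→D = 6+10+2 = 18, so the finish is 18 days.
The longest path through K is only 15 days, so K has float 3.
No other chain overtakes it, so the finish is 18 days.
Change in finish: 18 − 18 = +0 days.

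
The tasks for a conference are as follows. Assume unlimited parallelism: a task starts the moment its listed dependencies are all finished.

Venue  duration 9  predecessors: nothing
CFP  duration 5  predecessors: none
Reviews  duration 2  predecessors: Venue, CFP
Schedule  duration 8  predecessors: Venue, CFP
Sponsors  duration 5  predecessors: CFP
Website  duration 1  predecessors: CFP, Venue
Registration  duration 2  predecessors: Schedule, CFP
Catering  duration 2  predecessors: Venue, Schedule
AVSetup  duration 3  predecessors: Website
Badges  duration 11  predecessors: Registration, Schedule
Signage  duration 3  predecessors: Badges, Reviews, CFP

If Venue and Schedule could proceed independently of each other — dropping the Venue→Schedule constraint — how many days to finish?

With the dependency in place, Venue→Schedule→Registration→Badges→Signage = 9+8+2+11+3 = 33 sets the finish at 33 days.
Without Venue→Schedule, Schedule's earliest start moves from 9 to 5.
The longest chain is now CFP→Schedule→Registration→Badges→Signage = 5+8+2+11+3 = 29, so the project takes 29 days.

29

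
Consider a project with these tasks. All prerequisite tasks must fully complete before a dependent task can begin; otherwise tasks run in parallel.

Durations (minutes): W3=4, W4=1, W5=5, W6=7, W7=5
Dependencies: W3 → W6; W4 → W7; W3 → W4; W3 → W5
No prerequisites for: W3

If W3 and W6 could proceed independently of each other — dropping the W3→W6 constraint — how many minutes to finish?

With the dependency in place, W3→W6 = 4+7 = 11 sets the finish at 11 minutes.
Without W3→W6, W6's earliest start moves from 4 to 0.
After: W3→W4→W7 = 4+1+5 = 10 → 10 minutes.

10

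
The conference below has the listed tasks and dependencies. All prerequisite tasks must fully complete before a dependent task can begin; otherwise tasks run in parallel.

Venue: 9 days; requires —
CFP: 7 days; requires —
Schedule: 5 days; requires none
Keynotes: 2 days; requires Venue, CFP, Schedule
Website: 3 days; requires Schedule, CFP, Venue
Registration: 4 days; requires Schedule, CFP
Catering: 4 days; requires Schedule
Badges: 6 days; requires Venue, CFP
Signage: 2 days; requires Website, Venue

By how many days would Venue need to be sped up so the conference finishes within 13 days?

Current finish: 15 days; target: 13.
Venue is on every critical path, so each day cut from Venue cuts the finish by one (this holds down to a finish of 13).
Need 15 − 13 = 2 days off Venue → Venue becomes 7 days, finish becomes 13.

2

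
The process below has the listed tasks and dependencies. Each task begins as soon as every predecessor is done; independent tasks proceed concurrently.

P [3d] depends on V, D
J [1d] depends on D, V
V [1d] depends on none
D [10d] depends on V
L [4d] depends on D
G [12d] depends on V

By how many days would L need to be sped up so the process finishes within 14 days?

1

Current finish: 15 days; target: 14.
L is on every critical path, so each day cut from L cuts the finish by one (this holds down to a finish of 14).
Need 15 − 14 = 1 day off L → L becomes 3 days, finish becomes 14.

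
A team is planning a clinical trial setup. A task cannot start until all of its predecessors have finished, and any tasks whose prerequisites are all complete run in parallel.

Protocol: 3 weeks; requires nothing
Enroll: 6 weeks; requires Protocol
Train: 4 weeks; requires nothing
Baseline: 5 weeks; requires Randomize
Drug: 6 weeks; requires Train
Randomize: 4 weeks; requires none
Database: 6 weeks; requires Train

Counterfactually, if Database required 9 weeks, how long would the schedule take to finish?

13

The binding path is Train→Database = 4+6 = 10; finish at 10 weeks.
Since Database is critical, the +3 change carries straight to that chain (now 13 weeks).
The critical path is still Train→Database; finish is now 13 weeks.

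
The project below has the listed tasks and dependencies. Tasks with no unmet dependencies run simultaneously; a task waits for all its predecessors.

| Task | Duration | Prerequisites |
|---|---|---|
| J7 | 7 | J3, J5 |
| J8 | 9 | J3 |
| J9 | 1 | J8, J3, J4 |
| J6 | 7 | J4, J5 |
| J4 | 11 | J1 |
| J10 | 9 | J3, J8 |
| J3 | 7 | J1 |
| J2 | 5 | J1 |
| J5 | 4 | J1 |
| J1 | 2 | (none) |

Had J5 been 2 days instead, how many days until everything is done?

27

Actual critical path: J1→J3→J8→J10 = 2+7+9+9 = 27 ⇒ 27 days.
J5 has 14 days of float (longest path through it is 13).
That remains the longest chain; total 27 days.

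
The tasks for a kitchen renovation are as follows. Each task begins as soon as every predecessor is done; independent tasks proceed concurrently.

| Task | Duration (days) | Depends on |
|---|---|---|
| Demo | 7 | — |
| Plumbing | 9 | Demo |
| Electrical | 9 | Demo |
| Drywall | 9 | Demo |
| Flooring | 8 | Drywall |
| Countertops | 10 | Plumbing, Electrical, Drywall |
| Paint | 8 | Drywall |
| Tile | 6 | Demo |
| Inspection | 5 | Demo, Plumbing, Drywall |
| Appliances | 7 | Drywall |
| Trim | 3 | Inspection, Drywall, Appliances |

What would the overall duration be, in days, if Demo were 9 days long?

28

Baseline: Demo→Plumbing→Countertops = 7+9+10 = 26 → 26 days.
Demo lies on that path, so at 9 days the path becomes 28 days.
That remains the longest chain; total 28 days.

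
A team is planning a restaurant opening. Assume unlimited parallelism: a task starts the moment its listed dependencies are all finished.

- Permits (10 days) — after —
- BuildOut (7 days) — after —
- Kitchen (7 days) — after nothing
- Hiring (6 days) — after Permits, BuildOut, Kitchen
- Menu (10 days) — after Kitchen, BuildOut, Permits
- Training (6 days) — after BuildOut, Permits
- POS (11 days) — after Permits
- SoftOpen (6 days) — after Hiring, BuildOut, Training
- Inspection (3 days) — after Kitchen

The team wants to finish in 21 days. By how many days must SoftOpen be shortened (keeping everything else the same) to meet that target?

1

Current finish: 22 days; target: 21.
SoftOpen is on every critical path, so each day cut from SoftOpen cuts the finish by one (this holds down to a finish of 21).
Need 22 − 21 = 1 day off SoftOpen → SoftOpen becomes 5 days, finish becomes 21.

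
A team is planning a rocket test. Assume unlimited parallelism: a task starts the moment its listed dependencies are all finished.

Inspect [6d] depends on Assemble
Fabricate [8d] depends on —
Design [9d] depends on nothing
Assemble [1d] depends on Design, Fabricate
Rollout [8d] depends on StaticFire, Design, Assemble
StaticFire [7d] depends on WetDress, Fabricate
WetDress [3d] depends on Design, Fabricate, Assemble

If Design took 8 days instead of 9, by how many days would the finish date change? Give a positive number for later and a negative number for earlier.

-1

Actual critical path: Design→Assemble→WetDress→StaticFire→Rollout = 9+1+3+7+8 = 28 ⇒ 28 days.
Since Design is critical, the -1 change carries straight to that chain (now 27 days).
No other chain overtakes it, so the finish is 27 days.
Change in finish: 27 − 28 = -1 days.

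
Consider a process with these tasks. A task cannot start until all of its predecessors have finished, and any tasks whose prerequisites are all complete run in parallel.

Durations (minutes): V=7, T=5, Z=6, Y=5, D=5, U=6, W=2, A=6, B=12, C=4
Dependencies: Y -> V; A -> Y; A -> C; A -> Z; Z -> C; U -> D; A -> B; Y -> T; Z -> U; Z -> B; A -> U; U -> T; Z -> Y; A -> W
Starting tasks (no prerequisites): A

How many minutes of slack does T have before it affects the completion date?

1

A→Z→Y→V = 6+6+5+7 = 24 sets the makespan at 24 minutes.
Longest path through T: 23 minutes (earliest finish 23, latest finish 24).
So T can slip 24 − 23 = 1 minute.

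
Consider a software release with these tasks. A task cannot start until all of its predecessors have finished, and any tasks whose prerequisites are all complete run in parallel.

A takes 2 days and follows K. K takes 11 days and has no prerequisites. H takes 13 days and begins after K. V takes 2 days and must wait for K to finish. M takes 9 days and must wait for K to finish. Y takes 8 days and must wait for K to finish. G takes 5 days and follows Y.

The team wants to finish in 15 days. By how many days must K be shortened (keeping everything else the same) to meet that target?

9

Current finish: 24 days; target: 15.
K is on every critical path, so each day cut from K cuts the finish by one (this holds down to a finish of 14).
Need 24 − 15 = 9 days off K → K becomes 2 days, finish becomes 15.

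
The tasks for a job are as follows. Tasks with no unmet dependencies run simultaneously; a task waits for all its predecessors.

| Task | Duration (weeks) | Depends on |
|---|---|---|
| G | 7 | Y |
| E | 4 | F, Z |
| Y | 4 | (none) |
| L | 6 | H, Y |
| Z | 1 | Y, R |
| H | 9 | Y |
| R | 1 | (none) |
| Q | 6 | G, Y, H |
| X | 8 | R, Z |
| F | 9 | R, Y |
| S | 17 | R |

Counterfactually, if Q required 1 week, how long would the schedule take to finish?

Actual critical path: Y→H→Q = 4+9+6 = 19 ⇒ 19 weeks.
Q lies on that path, so at 1 week the path becomes 14 weeks.
New critical path: Y→H→L = 4+9+6 = 19 ⇒ 19 weeks.

19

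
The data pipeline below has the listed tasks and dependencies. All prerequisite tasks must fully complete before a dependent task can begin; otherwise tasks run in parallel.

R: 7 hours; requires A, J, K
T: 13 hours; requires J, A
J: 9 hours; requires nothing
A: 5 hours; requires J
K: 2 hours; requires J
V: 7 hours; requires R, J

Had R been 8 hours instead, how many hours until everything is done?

Critical path before the change: J→A→R→V = 9+5+7+7 = 28 giving 28 hours.
R is on the critical path; changing it to 8 makes that path 29 hours.
That remains the longest chain; total 29 hours.

29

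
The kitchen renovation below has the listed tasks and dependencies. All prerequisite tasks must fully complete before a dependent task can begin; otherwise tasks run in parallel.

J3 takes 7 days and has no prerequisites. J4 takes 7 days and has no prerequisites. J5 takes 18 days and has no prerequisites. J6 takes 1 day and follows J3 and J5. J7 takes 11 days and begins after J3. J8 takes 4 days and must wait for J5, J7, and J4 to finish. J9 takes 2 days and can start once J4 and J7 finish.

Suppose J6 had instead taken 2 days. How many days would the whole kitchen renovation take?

Critical path before the change: J3→J7→J8 = 7+11+4 = 22 giving 22 days.
The longest path through J6 is only 19 days, so J6 has float 3.
The critical path is still J3→J7→J8; finish is now 22 days.

22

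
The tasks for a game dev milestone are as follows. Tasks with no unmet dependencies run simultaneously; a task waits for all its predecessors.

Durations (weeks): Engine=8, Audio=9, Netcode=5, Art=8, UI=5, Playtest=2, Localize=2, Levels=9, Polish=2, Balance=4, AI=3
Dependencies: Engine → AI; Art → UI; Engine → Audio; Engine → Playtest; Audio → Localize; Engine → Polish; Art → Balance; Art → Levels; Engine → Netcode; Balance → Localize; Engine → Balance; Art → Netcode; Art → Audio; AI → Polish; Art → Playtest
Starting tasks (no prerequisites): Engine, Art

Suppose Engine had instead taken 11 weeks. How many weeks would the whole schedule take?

Actual critical path: Engine→Audio→Localize = 8+9+2 = 19 ⇒ 19 weeks.
Engine is on the critical path; changing it to 11 makes that path 22 weeks.
No other chain overtakes it, so the finish is 22 weeks.

22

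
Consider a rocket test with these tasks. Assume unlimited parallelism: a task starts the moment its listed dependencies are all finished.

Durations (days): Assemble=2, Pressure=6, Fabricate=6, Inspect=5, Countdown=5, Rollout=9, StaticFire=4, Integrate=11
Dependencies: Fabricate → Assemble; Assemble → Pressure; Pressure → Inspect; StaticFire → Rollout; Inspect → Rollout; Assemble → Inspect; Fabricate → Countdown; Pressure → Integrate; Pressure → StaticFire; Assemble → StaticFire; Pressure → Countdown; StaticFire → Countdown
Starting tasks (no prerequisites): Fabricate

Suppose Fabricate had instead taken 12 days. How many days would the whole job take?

34

Actual critical path: Fabricate→Assemble→Pressure→Inspect→Rollout = 6+2+6+5+9 = 28 ⇒ 28 days.
Since Fabricate is critical, the +6 change carries straight to that chain (now 34 days).
No other chain overtakes it, so the finish is 34 days.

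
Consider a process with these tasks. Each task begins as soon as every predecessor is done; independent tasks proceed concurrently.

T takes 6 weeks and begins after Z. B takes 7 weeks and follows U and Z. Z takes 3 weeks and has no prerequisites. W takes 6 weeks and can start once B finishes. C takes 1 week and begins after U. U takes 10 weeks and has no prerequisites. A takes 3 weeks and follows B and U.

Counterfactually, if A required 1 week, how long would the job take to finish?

23

Baseline: U→B→W = 10+7+6 = 23 → 23 weeks.
A has 3 weeks of float (longest path through it is 20).
That remains the longest chain; total 23 weeks.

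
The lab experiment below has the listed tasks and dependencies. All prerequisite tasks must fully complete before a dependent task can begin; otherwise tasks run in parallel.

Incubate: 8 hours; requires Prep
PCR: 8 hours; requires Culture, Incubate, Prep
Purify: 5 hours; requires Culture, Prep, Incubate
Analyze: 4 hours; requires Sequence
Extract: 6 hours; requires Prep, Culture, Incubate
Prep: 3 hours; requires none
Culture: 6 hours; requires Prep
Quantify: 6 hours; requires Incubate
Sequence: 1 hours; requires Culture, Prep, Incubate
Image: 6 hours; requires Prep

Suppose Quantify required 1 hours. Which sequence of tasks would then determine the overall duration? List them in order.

Prep, Incubate, PCR

Critical path before the change: Prep→Incubate→PCR = 3+8+8 = 19 giving 19 hours.
Quantify has 2 hours of float (longest path through it is 17).
No other chain overtakes it, so the finish is 19 hours.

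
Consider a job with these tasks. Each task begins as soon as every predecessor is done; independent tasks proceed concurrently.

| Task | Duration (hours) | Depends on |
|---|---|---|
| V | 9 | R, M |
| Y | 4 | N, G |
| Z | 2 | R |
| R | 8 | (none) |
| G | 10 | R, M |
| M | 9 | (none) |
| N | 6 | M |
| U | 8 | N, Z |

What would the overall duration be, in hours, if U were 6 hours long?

23

Critical path before the change: M→N→U = 9+6+8 = 23 giving 23 hours.
U is on the critical path; changing it to 6 makes that path 21 hours.
Now M→G→Y = 9+10+4 = 23 is longest, so the finish becomes 23 hours.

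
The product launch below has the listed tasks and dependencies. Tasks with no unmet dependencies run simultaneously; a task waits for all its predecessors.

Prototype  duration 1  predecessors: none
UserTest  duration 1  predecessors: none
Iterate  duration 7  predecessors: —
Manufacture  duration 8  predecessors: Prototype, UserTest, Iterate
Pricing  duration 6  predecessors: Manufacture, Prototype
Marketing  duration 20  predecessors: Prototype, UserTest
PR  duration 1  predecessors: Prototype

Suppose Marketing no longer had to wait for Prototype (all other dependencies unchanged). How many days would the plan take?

With the dependency in place, Prototype→Marketing = 1+20 = 21 sets the finish at 21 days.
Dropping Prototype→Marketing doesn't change Marketing's earliest start (1); another predecessor still binds.
New critical path: UserTest→Marketing = 1+20 = 21 ⇒ 21 days.

21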